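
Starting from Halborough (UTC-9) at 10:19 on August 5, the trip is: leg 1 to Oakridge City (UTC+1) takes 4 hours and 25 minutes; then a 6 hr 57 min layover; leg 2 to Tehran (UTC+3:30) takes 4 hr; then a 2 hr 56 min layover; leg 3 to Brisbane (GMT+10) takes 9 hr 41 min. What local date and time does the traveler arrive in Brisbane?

09:18 on Aug 7

Convert departure to UTC: 10:19 + 9:00 = 19:19 UTC on Aug 5.
Add 4 hours and 25 minutes leg 1 → 23:44 UTC.
Add 6 hours 57 minutes layover in Oakridge City → 06:41 UTC (Aug 6).
Add 4 hours leg 2 → 10:41 UTC.
Add 2 hours and 56 minutes layover in Tehran → 13:37 UTC.
Add 9 hours and 41 minutes leg 3 → 23:18 UTC.
Brisbane is UTC+10:00, so local arrival = 23:18 + 10:00 = 09:18 on Aug 7.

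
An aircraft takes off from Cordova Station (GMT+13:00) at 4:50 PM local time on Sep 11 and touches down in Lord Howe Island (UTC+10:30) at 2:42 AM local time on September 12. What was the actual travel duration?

Departure in UTC: 4:50 PM − 13:00 = 3:50 AM on Sep 11.
Arrival in UTC: 2:42 AM − 10:30 = 4:12 PM on Sep 11.
Elapsed = 4:12 PM − 3:50 AM = 12 hours 22 minutes.

12 hours 22 minutes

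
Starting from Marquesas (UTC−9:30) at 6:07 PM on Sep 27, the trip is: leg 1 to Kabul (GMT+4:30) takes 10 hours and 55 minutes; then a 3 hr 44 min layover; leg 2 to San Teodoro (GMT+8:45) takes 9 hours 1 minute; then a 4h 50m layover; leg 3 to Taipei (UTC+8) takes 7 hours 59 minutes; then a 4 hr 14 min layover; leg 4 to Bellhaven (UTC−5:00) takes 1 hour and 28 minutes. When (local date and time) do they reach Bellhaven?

Convert departure to UTC: 6:07 PM + 9:30 = 3:37 AM UTC on Sep 28.
Add 10 hours and 55 minutes leg 1 → 2:32 PM UTC.
Add 3 hours and 44 minutes layover in Kabul → 6:16 PM UTC.
Add 9 hours 1 minute leg 2 → 3:17 AM UTC (Sep 29).
Add 4 hours and 50 minutes layover in San Teodoro → 8:07 AM UTC.
Add 7 hours 59 minutes leg 3 → 4:06 PM UTC.
Add 4 hours and 14 minutes layover in Taipei → 8:20 PM UTC.
Add 1 hour 28 minutes leg 4 → 9:48 PM UTC.
Bellhaven is UTC−5:00, so local arrival = 9:48 PM − 5:00 = 4:48 PM on Sep 29.

4:48 PM on September 29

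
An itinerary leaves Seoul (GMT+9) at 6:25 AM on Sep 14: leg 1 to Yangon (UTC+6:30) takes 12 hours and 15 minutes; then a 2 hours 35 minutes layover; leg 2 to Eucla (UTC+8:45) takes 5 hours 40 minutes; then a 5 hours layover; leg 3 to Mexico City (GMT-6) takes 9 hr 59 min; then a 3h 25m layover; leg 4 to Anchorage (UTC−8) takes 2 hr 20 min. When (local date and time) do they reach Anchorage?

Convert departure to UTC: 6:25 AM − 9:00 = 9:25 PM UTC on Sep 13.
Add 12 hours 15 minutes leg 1 → 9:40 AM UTC (Sep 14).
Add 2 hours 35 minutes layover in Yangon → 12:15 PM UTC.
Add 5 hours 40 minutes leg 2 → 5:55 PM UTC.
Add 5 hours layover in Eucla → 10:55 PM UTC.
Add 9 hours 59 minutes leg 3 → 8:54 AM UTC (Sep 15).
Add 3 hours and 25 minutes layover in Mexico City → 12:19 PM UTC.
Add 2 hours and 20 minutes leg 4 → 2:39 PM UTC.
Anchorage is UTC−8:00, so local arrival = 2:39 PM − 8:00 = 6:39 AM on Sep 15.

6:39 AM on September 15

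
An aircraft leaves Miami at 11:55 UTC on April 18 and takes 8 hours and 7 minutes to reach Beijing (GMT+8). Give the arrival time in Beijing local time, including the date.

04:02 on April 19

Departure is given in UTC: 11:55 on Apr 18.
Add 8 hours 7 minutes → 20:02 UTC.
Beijing is UTC+8:00: 20:02 + 8:00 = 04:02 on Apr 19.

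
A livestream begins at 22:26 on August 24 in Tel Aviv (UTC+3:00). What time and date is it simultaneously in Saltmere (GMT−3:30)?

15:56 on Aug 24

In UTC: 22:26 − 3:00 = 19:26 on Aug 24.
Saltmere is UTC−3:30: 19:26 − 3:30 = 15:56 on Aug 24.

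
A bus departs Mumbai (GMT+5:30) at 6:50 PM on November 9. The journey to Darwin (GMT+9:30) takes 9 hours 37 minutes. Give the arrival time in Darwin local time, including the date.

8:27 AM on November 10

Darwin is 4:00 ahead of Mumbai.
After 9 hours 37 minutes it is 4:27 AM (Nov 10) in Mumbai.
Shift by the zone difference: 4:27 AM + 4:00 = 8:27 AM on Nov 10 in Darwin.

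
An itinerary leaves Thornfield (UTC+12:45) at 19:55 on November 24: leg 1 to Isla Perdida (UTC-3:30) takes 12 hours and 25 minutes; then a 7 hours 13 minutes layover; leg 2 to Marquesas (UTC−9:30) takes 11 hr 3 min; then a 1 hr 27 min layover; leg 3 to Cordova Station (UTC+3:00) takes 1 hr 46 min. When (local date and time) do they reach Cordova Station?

20:04 on November 25

Convert departure to UTC: 19:55 − 12:45 = 07:10 UTC on Nov 24.
Add 12 hours 25 minutes leg 1 → 19:35 UTC.
Add 7 hours 13 minutes layover in Isla Perdida → 02:48 UTC (Nov 25).
Add 11 hours and 3 minutes leg 2 → 13:51 UTC.
Add 1 hour and 27 minutes layover in Marquesas → 15:18 UTC.
Add 1 hour 46 minutes leg 3 → 17:04 UTC.
Cordova Station is UTC+3:00, so local arrival = 17:04 + 3:00 = 20:04 on Nov 25.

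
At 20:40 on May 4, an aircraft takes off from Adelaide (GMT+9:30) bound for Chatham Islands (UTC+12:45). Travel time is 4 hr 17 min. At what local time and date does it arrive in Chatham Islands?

Convert departure to UTC: 20:40 − 9:30 = 11:10 UTC on May 4.
Add 4 hours 17 minutes travel time → 15:27 UTC.
Chatham Islands is UTC+12:45, so local arrival = 15:27 + 12:45 = 04:12 on May 5.

04:12 on May 5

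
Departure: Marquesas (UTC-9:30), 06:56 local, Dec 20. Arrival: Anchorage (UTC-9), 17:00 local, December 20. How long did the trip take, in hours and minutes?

Departure in UTC: 06:56 + 9:30 = 16:26 on Dec 20.
Arrival in UTC: 17:00 + 9:00 = 02:00 on Dec 21.
Elapsed = 02:00 − 16:26 (+1 day) = 9 hours 34 minutes.

9 hours 34 minutes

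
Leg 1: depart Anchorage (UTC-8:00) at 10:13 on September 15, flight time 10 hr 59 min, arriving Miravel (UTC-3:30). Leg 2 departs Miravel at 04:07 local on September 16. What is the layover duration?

Convert departure to UTC: 10:13 + 8:00 = 18:13 UTC on Sep 15.
Add 10 hours 59 minutes flight time → 05:12 UTC (Sep 16).
Miravel is UTC−3:30, so local arrival = 05:12 − 3:30 = 01:42 on Sep 16.
Layover = 04:07 − 01:42 = 2 hours 25 minutes.

2 hours 25 minutes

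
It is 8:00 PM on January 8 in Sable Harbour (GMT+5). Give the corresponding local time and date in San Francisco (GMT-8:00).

7:00 AM on January 8

San Francisco is 13:00 behind Sable Harbour.
Shift by the zone difference: 8:00 PM − 13:00 = 7:00 AM on Jan 8 in San Francisco.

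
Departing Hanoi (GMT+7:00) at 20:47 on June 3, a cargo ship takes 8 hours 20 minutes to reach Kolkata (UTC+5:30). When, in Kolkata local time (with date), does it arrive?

03:37 on June 4

Convert departure to UTC: 20:47 − 7:00 = 13:47 UTC on Jun 3.
Add 8 hours 20 minutes travel time → 22:07 UTC.
Kolkata is UTC+5:30, so local arrival = 22:07 + 5:30 = 03:37 on Jun 4.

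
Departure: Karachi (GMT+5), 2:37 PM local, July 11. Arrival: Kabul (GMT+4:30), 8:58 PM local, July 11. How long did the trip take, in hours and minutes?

Departure in UTC: 2:37 PM − 5:00 = 9:37 AM on Jul 11.
Arrival in UTC: 8:58 PM − 4:30 = 4:28 PM on Jul 11.
Elapsed = 4:28 PM − 9:37 AM = 6 hours 51 minutes.

6 hours 51 minutes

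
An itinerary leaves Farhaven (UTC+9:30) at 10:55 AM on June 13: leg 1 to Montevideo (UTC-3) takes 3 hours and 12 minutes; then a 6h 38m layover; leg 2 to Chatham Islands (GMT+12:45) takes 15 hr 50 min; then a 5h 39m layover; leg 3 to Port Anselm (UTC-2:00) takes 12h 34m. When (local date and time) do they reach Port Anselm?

Convert departure to UTC: 10:55 AM − 9:30 = 1:25 AM UTC on Jun 13.
Add 3 hours 12 minutes leg 1 → 4:37 AM UTC.
Add 6 hours 38 minutes layover in Montevideo → 11:15 AM UTC.
Add 15 hours 50 minutes leg 2 → 3:05 AM UTC (Jun 14).
Add 5 hours 39 minutes layover in Chatham Islands → 8:44 AM UTC.
Add 12 hours and 34 minutes leg 3 → 9:18 PM UTC.
Port Anselm is UTC−2:00, so local arrival = 9:18 PM − 2:00 = 7:18 PM on Jun 14.

7:18 PM on June 14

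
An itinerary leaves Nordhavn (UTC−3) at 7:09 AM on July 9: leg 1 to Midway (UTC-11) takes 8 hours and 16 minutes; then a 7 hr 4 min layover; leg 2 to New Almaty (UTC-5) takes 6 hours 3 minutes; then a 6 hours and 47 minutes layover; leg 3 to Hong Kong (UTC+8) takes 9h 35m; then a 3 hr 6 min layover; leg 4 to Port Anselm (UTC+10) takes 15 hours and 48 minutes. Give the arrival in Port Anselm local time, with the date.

Convert departure to UTC: 7:09 AM + 3:00 = 10:09 AM UTC on Jul 9.
Add 8 hours 16 minutes leg 1 → 6:25 PM UTC.
Add 7 hours and 4 minutes layover in Midway → 1:29 AM UTC (Jul 10).
Add 6 hours 3 minutes leg 2 → 7:32 AM UTC.
Add 6 hours and 47 minutes layover in New Almaty → 2:19 PM UTC.
Add 9 hours and 35 minutes leg 3 → 11:54 PM UTC.
Add 3 hours 6 minutes layover in Hong Kong → 3:00 AM UTC (Jul 11).
Add 15 hours and 48 minutes leg 4 → 6:48 PM UTC.
Port Anselm is UTC+10:00, so local arrival = 6:48 PM + 10:00 = 4:48 AM on Jul 12.

4:48 AM on Jul 12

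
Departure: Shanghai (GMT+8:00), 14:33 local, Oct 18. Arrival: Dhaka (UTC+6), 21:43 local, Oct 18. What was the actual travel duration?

Departure in UTC: 14:33 − 8:00 = 06:33 on Oct 18.
Arrival in UTC: 21:43 − 6:00 = 15:43 on Oct 18.
Elapsed = 15:43 − 06:33 = 9 hours 10 minutes.

9 hours 10 minutes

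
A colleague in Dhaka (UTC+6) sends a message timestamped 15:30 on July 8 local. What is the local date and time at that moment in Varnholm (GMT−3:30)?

In UTC: 15:30 − 6:00 = 09:30 on Jul 8.
Varnholm is UTC−3:30: 09:30 − 3:30 = 06:00 on Jul 8.

06:00 on Jul 8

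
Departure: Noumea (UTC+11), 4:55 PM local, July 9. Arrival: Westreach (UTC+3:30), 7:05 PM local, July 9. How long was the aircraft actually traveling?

9 hours 40 minutes

Westreach is 7:30 behind Noumea.
Clock-face elapsed time (ignoring zones) is 2 hours 10 minutes.
Actual elapsed = 2 hours 10 minutes + 7:30 = 9 hours 40 minutes.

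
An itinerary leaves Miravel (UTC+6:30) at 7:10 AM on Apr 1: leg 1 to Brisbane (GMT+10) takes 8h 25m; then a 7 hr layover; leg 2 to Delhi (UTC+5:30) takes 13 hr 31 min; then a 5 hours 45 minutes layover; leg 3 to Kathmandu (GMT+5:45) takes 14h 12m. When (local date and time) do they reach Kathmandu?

Convert departure to UTC: 7:10 AM − 6:30 = 12:40 AM UTC on Apr 1.
Add 8 hours and 25 minutes leg 1 → 9:05 AM UTC.
Add 7 hours layover in Brisbane → 4:05 PM UTC.
Add 13 hours 31 minutes leg 2 → 5:36 AM UTC (Apr 2).
Add 5 hours and 45 minutes layover in Delhi → 11:21 AM UTC.
Add 14 hours 12 minutes leg 3 → 1:33 AM UTC (Apr 3).
Kathmandu is UTC+5:45, so local arrival = 1:33 AM + 5:45 = 7:18 AM on Apr 3.

7:18 AM on Apr 3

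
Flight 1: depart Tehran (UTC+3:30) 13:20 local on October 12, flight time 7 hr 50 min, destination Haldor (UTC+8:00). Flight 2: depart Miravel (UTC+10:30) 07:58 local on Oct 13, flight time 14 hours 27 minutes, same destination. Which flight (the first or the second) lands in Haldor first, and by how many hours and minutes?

Flight 1 in UTC: 13:20 − 3:30 = 09:50 on Oct 12.
+7 hours 50 minutes → arrive 17:40 UTC on Oct 12.
Flight 2 in UTC: 07:58 − 10:30 = 21:28 on Oct 12.
+14 hours and 27 minutes → arrive 11:55 UTC on Oct 13.
Flight 1 lands earlier by 18 hours 15 minutes.

the first, by 18 hours 15 minutes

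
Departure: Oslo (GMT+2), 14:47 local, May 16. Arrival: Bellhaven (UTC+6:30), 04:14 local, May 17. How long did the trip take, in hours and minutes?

Departure in UTC: 14:47 − 2:00 = 12:47 on May 16.
Arrival in UTC: 04:14 − 6:30 = 21:44 on May 16.
Elapsed = 21:44 − 12:47 = 8 hours 57 minutes.

8 hours 57 minutes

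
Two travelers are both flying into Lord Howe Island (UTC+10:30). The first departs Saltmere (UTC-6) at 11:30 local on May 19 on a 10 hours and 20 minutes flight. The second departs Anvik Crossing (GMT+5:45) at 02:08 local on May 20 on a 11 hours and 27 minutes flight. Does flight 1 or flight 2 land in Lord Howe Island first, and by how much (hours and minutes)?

Flight 1 in UTC: 11:30 + 6:00 = 17:30 on May 19.
+10 hours and 20 minutes → arrive 03:50 UTC on May 20.
Flight 2 in UTC: 02:08 − 5:45 = 20:23 on May 19.
+11 hours and 27 minutes → arrive 07:50 UTC on May 20.
Flight 1 lands earlier by 4 hours.

the first, by 4 hours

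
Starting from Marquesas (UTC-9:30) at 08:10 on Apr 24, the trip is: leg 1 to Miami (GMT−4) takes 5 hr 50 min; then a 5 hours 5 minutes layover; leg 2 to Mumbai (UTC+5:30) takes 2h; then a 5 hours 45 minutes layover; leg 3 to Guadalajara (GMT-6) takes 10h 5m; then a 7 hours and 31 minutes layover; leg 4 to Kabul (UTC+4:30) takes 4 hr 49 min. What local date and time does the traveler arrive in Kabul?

15:15 on Apr 26

Convert departure to UTC: 08:10 + 9:30 = 17:40 UTC on Apr 24.
Add 5 hours and 50 minutes leg 1 → 23:30 UTC.
Add 5 hours 5 minutes layover in Miami → 04:35 UTC (Apr 25).
Add 2 hours leg 2 → 06:35 UTC.
Add 5 hours and 45 minutes layover in Mumbai → 12:20 UTC.
Add 10 hours 5 minutes leg 3 → 22:25 UTC.
Add 7 hours and 31 minutes layover in Guadalajara → 05:56 UTC (Apr 26).
Add 4 hours 49 minutes leg 4 → 10:45 UTC.
Kabul is UTC+4:30, so local arrival = 10:45 + 4:30 = 15:15 on Apr 26.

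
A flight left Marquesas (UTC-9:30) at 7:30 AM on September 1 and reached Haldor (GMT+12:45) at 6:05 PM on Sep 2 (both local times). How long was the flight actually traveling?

12 hours 20 minutes

Departure in UTC: 7:30 AM + 9:30 = 5:00 PM on Sep 1.
Arrival in UTC: 6:05 PM − 12:45 = 5:20 AM on Sep 2.
Elapsed = 5:20 AM − 5:00 PM (+1 day) = 12 hours 20 minutes.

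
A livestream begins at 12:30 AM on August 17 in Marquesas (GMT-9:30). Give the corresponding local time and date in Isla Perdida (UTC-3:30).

In UTC: 12:30 AM + 9:30 = 10:00 AM on Aug 17.
Isla Perdida is UTC−3:30: 10:00 AM − 3:30 = 6:30 AM on Aug 17.

6:30 AM on August 17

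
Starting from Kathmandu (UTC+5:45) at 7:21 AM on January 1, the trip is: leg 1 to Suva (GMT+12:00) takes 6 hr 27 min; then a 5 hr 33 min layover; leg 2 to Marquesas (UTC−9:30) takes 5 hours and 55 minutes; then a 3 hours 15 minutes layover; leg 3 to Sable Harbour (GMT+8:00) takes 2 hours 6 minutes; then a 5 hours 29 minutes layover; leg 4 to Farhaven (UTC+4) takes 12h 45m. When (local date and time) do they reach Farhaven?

11:06 PM on January 2

Convert departure to UTC: 7:21 AM − 5:45 = 1:36 AM UTC on Jan 1.
Add 6 hours and 27 minutes leg 1 → 8:03 AM UTC.
Add 5 hours 33 minutes layover in Suva → 1:36 PM UTC.
Add 5 hours 55 minutes leg 2 → 7:31 PM UTC.
Add 3 hours and 15 minutes layover in Marquesas → 10:46 PM UTC.
Add 2 hours and 6 minutes leg 3 → 12:52 AM UTC (Jan 2).
Add 5 hours 29 minutes layover in Sable Harbour → 6:21 AM UTC.
Add 12 hours and 45 minutes leg 4 → 7:06 PM UTC.
Farhaven is UTC+4:00, so local arrival = 7:06 PM + 4:00 = 11:06 PM on Jan 2.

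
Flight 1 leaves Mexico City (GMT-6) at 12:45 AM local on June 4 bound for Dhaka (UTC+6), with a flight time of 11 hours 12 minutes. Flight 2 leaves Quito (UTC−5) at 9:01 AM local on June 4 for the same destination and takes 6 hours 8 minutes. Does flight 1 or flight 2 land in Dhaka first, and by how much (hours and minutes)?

Flight 1 in UTC: 12:45 AM + 6:00 = 6:45 AM on Jun 4.
+11 hours 12 minutes → arrive 5:57 PM UTC on Jun 4.
Flight 2 in UTC: 9:01 AM + 5:00 = 2:01 PM on Jun 4.
+6 hours 8 minutes → arrive 8:09 PM UTC on Jun 4.
Flight 1 lands earlier by 2 hours 12 minutes.

the first, by 2 hours 12 minutes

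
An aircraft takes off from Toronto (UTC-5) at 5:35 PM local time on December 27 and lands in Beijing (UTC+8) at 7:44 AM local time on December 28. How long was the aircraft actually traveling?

Departure in UTC: 5:35 PM + 5:00 = 10:35 PM on Dec 27.
Arrival in UTC: 7:44 AM − 8:00 = 11:44 PM on Dec 27.
Elapsed = 11:44 PM − 10:35 PM = 1 hour 9 minutes.

1 hour 9 minutes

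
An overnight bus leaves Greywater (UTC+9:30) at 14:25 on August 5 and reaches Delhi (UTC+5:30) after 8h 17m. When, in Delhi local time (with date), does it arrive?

Convert departure to UTC: 14:25 − 9:30 = 04:55 UTC on Aug 5.
Add 8 hours and 17 minutes travel time → 13:12 UTC.
Delhi is UTC+5:30, so local arrival = 13:12 + 5:30 = 18:42 on Aug 5.

18:42 on Aug 5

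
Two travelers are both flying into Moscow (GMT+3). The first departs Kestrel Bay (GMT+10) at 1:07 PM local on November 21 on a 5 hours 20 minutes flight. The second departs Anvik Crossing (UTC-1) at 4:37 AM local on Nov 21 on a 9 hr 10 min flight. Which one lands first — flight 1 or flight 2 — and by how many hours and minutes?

Flight 1 in UTC: 1:07 PM − 10:00 = 3:07 AM on Nov 21.
+5 hours 20 minutes → arrive 8:27 AM UTC on Nov 21.
Flight 2 in UTC: 4:37 AM + 1:00 = 5:37 AM on Nov 21.
+9 hours and 10 minutes → arrive 2:47 PM UTC on Nov 21.
Flight 1 lands earlier by 6 hours 20 minutes.

the first, by 6 hours 20 minutes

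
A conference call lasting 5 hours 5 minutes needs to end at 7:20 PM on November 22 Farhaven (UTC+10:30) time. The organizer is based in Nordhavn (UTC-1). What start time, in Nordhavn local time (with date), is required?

2:45 AM on November 22

Target end time in UTC: 7:20 PM − 10:30 = 8:50 AM on Nov 22.
Subtract 5 hours 5 minutes → start 3:45 AM UTC on Nov 22.
Nordhavn is UTC−1:00: 3:45 AM − 1:00 = 2:45 AM on Nov 22.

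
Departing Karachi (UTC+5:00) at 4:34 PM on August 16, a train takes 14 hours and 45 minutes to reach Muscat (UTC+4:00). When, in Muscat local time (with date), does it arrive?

Convert departure to UTC: 4:34 PM − 5:00 = 11:34 AM UTC on Aug 16.
Add 14 hours 45 minutes travel time → 2:19 AM UTC (Aug 17).
Muscat is UTC+4:00, so local arrival = 2:19 AM + 4:00 = 6:19 AM on Aug 17.

6:19 AM on August 17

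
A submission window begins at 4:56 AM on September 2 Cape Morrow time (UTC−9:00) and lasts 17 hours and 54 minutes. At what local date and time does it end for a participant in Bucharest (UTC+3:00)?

10:50 AM on September 3

Convert start to UTC: 4:56 AM + 9:00 = 1:56 PM UTC on Sep 2.
Add 17 hours and 54 minutes duration → 7:50 AM UTC (Sep 3).
Bucharest is UTC+3:00, so local end time = 7:50 AM + 3:00 = 10:50 AM on Sep 3.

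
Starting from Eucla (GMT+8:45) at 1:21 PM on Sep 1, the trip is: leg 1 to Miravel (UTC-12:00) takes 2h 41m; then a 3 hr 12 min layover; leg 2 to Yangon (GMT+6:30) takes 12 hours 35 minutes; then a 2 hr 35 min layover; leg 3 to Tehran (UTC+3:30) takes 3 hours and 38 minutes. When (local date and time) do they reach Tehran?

Convert departure to UTC: 1:21 PM − 8:45 = 4:36 AM UTC on Sep 1.
Add 2 hours 41 minutes leg 1 → 7:17 AM UTC.
Add 3 hours and 12 minutes layover in Miravel → 10:29 AM UTC.
Add 12 hours 35 minutes leg 2 → 11:04 PM UTC.
Add 2 hours and 35 minutes layover in Yangon → 1:39 AM UTC (Sep 2).
Add 3 hours and 38 minutes leg 3 → 5:17 AM UTC.
Tehran is UTC+3:30, so local arrival = 5:17 AM + 3:30 = 8:47 AM on Sep 2.

8:47 AM on September 2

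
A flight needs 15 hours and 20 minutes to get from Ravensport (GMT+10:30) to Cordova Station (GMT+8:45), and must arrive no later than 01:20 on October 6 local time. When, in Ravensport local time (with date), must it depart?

Target arrival in UTC: 01:20 − 8:45 = 16:35 on Oct 5.
Subtract 15 hours 20 minutes → departure 01:15 UTC on Oct 5.
Ravensport is UTC+10:30: 01:15 + 10:30 = 11:45 on Oct 5.

11:45 on Oct 5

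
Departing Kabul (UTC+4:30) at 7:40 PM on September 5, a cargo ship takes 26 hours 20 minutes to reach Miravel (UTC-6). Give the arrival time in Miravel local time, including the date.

Convert departure to UTC: 7:40 PM − 4:30 = 3:10 PM UTC on Sep 5.
Add 26 hours 20 minutes travel time → 5:30 PM UTC (Sep 6).
Miravel is UTC−6:00, so local arrival = 5:30 PM − 6:00 = 11:30 AM on Sep 6.

11:30 AM on September 6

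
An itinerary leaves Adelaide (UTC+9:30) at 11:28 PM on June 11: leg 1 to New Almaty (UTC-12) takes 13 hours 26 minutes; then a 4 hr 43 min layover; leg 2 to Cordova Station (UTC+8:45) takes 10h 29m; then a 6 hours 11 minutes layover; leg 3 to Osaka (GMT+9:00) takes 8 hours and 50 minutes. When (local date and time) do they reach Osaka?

6:37 PM on Jun 13

Convert departure to UTC: 11:28 PM − 9:30 = 1:58 PM UTC on Jun 11.
Add 13 hours 26 minutes leg 1 → 3:24 AM UTC (Jun 12).
Add 4 hours 43 minutes layover in New Almaty → 8:07 AM UTC.
Add 10 hours and 29 minutes leg 2 → 6:36 PM UTC.
Add 6 hours and 11 minutes layover in Cordova Station → 12:47 AM UTC (Jun 13).
Add 8 hours and 50 minutes leg 3 → 9:37 AM UTC.
Osaka is UTC+9:00, so local arrival = 9:37 AM + 9:00 = 6:37 PM on Jun 13.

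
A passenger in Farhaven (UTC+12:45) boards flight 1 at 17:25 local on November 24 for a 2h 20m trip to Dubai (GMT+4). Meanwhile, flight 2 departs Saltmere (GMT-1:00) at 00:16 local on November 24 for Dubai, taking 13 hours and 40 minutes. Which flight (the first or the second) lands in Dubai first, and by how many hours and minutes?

Flight 1 in UTC: 17:25 − 12:45 = 04:40 on Nov 24.
+2 hours 20 minutes → arrive 07:00 UTC on Nov 24.
Flight 2 in UTC: 00:16 + 1:00 = 01:16 on Nov 24.
+13 hours 40 minutes → arrive 14:56 UTC on Nov 24.
Flight 1 lands earlier by 7 hours 56 minutes.

the first, by 7 hours 56 minutes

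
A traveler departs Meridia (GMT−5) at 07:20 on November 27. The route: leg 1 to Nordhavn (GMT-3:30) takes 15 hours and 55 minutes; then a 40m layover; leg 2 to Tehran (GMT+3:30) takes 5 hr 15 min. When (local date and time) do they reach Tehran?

13:40 on Nov 28

Convert departure to UTC: 07:20 + 5:00 = 12:20 UTC on Nov 27.
Add 15 hours and 55 minutes leg 1 → 04:15 UTC (Nov 28).
Add 40 minutes layover in Nordhavn → 04:55 UTC.
Add 5 hours and 15 minutes leg 2 → 10:10 UTC.
Tehran is UTC+3:30, so local arrival = 10:10 + 3:30 = 13:40 on Nov 28.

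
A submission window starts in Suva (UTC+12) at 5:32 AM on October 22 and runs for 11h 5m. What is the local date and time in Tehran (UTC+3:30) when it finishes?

Convert start to UTC: 5:32 AM − 12:00 = 5:32 PM UTC on Oct 21.
Add 11 hours 5 minutes duration → 4:37 AM UTC (Oct 22).
Tehran is UTC+3:30, so local end time = 4:37 AM + 3:30 = 8:07 AM on Oct 22.

8:07 AM on October 22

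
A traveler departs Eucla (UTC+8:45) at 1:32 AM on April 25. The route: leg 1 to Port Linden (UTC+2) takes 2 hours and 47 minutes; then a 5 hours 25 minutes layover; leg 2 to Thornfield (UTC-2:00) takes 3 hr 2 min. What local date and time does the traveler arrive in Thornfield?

2:01 AM on Apr 25

Convert departure to UTC: 1:32 AM − 8:45 = 4:47 PM UTC on Apr 24.
Add 2 hours 47 minutes leg 1 → 7:34 PM UTC.
Add 5 hours and 25 minutes layover in Port Linden → 12:59 AM UTC (Apr 25).
Add 3 hours 2 minutes leg 2 → 4:01 AM UTC.
Thornfield is UTC−2:00, so local arrival = 4:01 AM − 2:00 = 2:01 AM on Apr 25.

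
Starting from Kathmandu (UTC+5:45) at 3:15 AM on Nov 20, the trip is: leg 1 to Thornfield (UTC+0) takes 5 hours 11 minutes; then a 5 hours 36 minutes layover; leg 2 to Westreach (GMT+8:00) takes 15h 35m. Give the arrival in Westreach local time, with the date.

Convert departure to UTC: 3:15 AM − 5:45 = 9:30 PM UTC on Nov 19.
Add 5 hours 11 minutes leg 1 → 2:41 AM UTC (Nov 20).
Add 5 hours 36 minutes layover in Thornfield → 8:17 AM UTC.
Add 15 hours 35 minutes leg 2 → 11:52 PM UTC.
Westreach is UTC+8:00, so local arrival = 11:52 PM + 8:00 = 7:52 AM on Nov 21.

7:52 AM on November 21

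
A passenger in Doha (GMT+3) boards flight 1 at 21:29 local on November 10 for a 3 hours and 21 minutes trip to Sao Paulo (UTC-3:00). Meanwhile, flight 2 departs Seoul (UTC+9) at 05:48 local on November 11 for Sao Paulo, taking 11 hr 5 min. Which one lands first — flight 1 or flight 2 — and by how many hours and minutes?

the first, by 10 hours 3 minutes

Flight 1 in UTC: 21:29 − 3:00 = 18:29 on Nov 10.
+3 hours 21 minutes → arrive 21:50 UTC on Nov 10.
Flight 2 in UTC: 05:48 − 9:00 = 20:48 on Nov 10.
+11 hours 5 minutes → arrive 07:53 UTC on Nov 11.
Flight 1 lands earlier by 10 hours 3 minutes.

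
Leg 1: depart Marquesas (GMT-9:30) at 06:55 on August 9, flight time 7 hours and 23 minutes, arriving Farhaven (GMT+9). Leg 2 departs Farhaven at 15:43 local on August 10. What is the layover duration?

Convert departure to UTC: 06:55 + 9:30 = 16:25 UTC on Aug 9.
Add 7 hours 23 minutes flight time → 23:48 UTC.
Farhaven is UTC+9:00, so local arrival = 23:48 + 9:00 = 08:48 on Aug 10.
Layover = 15:43 − 08:48 = 6 hours 55 minutes.

6 hours 55 minutes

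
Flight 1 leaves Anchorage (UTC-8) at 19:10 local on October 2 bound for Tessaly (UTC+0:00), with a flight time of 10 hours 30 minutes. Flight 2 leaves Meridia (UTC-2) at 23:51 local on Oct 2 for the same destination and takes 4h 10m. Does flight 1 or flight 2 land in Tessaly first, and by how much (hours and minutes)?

the second, by 7 hours 39 minutes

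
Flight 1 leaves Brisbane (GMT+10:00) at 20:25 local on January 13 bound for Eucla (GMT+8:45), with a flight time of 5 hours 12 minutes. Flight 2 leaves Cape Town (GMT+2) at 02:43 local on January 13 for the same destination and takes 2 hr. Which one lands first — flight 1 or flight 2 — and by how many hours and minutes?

the second, by 12 hours 54 minutes

Flight 1 in UTC: 20:25 − 10:00 = 10:25 on Jan 13.
+5 hours 12 minutes → arrive 15:37 UTC on Jan 13.
Flight 2 in UTC: 02:43 − 2:00 = 00:43 on Jan 13.
+2 hours → arrive 02:43 UTC on Jan 13.
Flight 2 lands earlier by 12 hours 54 minutes.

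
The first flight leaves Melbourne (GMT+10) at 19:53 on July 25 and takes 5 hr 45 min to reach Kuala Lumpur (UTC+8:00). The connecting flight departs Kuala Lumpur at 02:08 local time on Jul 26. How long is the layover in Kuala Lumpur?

Convert departure to UTC: 19:53 − 10:00 = 09:53 UTC on Jul 25.
Add 5 hours and 45 minutes flight time → 15:38 UTC.
Kuala Lumpur is UTC+8:00, so local arrival = 15:38 + 8:00 = 23:38 on Jul 25.
Layover = 02:08 − 23:38 (+1 day) = 2 hours 30 minutes.

2 hours 30 minutes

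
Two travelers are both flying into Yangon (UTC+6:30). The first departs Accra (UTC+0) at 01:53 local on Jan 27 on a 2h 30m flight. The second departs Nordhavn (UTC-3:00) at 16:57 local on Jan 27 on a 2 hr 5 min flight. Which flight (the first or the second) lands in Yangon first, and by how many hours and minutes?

the first, by 17 hours 39 minutes

Flight 1 departs at 01:53 UTC (Jan 27).
+2 hours 30 minutes → arrive 04:23 UTC on Jan 27.
Flight 2 in UTC: 16:57 + 3:00 = 19:57 on Jan 27.
+2 hours 5 minutes → arrive 22:02 UTC on Jan 27.
Flight 1 lands earlier by 17 hours 39 minutes.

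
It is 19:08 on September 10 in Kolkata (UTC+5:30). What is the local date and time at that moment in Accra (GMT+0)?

In UTC: 19:08 − 5:30 = 13:38 on Sep 10.
Accra is UTC+0, so it is 13:38 on Sep 10.

13:38 on Sep 10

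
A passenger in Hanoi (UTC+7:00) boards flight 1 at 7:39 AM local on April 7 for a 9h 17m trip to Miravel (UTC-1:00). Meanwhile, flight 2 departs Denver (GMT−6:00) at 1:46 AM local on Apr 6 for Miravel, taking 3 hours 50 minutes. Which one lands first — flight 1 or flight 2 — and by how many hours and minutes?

Flight 1 in UTC: 7:39 AM − 7:00 = 12:39 AM on Apr 7.
+9 hours 17 minutes → arrive 9:56 AM UTC on Apr 7.
Flight 2 in UTC: 1:46 AM + 6:00 = 7:46 AM on Apr 6.
+3 hours and 50 minutes → arrive 11:36 AM UTC on Apr 6.
Flight 2 lands earlier by 22 hours 20 minutes.

the second, by 22 hours 20 minutes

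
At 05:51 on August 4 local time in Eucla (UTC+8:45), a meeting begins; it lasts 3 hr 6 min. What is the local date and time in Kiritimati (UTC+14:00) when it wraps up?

Convert start to UTC: 05:51 − 8:45 = 21:06 UTC on Aug 3.
Add 3 hours 6 minutes duration → 00:12 UTC (Aug 4).
Kiritimati is UTC+14:00, so local end time = 00:12 + 14:00 = 14:12 on Aug 4.

14:12 on August 4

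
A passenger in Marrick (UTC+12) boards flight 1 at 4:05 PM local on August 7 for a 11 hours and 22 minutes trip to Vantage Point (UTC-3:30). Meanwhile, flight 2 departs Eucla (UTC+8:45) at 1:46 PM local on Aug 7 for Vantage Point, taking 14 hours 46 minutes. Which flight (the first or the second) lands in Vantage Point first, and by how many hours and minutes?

the first, by 4 hours 20 minutes

Flight 1 in UTC: 4:05 PM − 12:00 = 4:05 AM on Aug 7.
+11 hours 22 minutes → arrive 3:27 PM UTC on Aug 7.
Flight 2 in UTC: 1:46 PM − 8:45 = 5:01 AM on Aug 7.
+14 hours 46 minutes → arrive 7:47 PM UTC on Aug 7.
Flight 1 lands earlier by 4 hours 20 minutes.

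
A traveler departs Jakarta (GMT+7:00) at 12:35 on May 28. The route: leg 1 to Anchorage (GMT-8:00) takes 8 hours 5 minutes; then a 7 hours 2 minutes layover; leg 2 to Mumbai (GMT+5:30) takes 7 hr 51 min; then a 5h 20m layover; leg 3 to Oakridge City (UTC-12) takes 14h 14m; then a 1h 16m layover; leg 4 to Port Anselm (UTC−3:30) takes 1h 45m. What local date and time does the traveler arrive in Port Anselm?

Convert departure to UTC: 12:35 − 7:00 = 05:35 UTC on May 28.
Add 8 hours and 5 minutes leg 1 → 13:40 UTC.
Add 7 hours and 2 minutes layover in Anchorage → 20:42 UTC.
Add 7 hours 51 minutes leg 2 → 04:33 UTC (May 29).
Add 5 hours 20 minutes layover in Mumbai → 09:53 UTC.
Add 14 hours 14 minutes leg 3 → 00:07 UTC (May 30).
Add 1 hour 16 minutes layover in Oakridge City → 01:23 UTC.
Add 1 hour and 45 minutes leg 4 → 03:08 UTC.
Port Anselm is UTC−3:30, so local arrival = 03:08 − 3:30 = 23:38 on May 29.

23:38 on May 29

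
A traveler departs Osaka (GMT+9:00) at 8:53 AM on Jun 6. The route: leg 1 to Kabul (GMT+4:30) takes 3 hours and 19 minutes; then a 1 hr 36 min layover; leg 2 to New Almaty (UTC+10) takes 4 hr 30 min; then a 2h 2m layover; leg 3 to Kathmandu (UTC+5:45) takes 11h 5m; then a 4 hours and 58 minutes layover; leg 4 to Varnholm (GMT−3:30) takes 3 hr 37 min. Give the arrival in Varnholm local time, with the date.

3:30 AM on June 7

Convert departure to UTC: 8:53 AM − 9:00 = 11:53 PM UTC on Jun 5.
Add 3 hours 19 minutes leg 1 → 3:12 AM UTC (Jun 6).
Add 1 hour 36 minutes layover in Kabul → 4:48 AM UTC.
Add 4 hours and 30 minutes leg 2 → 9:18 AM UTC.
Add 2 hours and 2 minutes layover in New Almaty → 11:20 AM UTC.
Add 11 hours and 5 minutes leg 3 → 10:25 PM UTC.
Add 4 hours 58 minutes layover in Kathmandu → 3:23 AM UTC (Jun 7).
Add 3 hours and 37 minutes leg 4 → 7:00 AM UTC.
Varnholm is UTC−3:30, so local arrival = 7:00 AM − 3:30 = 3:30 AM on Jun 7.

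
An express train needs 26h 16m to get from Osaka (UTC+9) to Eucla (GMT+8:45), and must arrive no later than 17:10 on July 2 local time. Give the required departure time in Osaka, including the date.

15:09 on July 1

Target arrival in UTC: 17:10 − 8:45 = 08:25 on Jul 2.
Subtract 26 hours 16 minutes → departure 06:09 UTC on Jul 1.
Osaka is UTC+9:00: 06:09 + 9:00 = 15:09 on Jul 1.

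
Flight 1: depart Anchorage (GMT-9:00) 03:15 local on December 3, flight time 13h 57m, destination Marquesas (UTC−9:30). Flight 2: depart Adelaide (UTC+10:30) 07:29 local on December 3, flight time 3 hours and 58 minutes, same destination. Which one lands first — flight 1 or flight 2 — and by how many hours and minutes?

Flight 1 in UTC: 03:15 + 9:00 = 12:15 on Dec 3.
+13 hours 57 minutes → arrive 02:12 UTC on Dec 4.
Flight 2 in UTC: 07:29 − 10:30 = 20:59 on Dec 2.
+3 hours and 58 minutes → arrive 00:57 UTC on Dec 3.
Flight 2 lands earlier by 25 hours 15 minutes.

the second, by 25 hours 15 minutes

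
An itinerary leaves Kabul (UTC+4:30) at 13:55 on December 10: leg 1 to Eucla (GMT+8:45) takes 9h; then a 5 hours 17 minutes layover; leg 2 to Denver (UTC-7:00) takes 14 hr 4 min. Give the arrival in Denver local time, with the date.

Convert departure to UTC: 13:55 − 4:30 = 09:25 UTC on Dec 10.
Add 9 hours leg 1 → 18:25 UTC.
Add 5 hours 17 minutes layover in Eucla → 23:42 UTC.
Add 14 hours 4 minutes leg 2 → 13:46 UTC (Dec 11).
Denver is UTC−7:00, so local arrival = 13:46 − 7:00 = 06:46 on Dec 11.

06:46 on December 11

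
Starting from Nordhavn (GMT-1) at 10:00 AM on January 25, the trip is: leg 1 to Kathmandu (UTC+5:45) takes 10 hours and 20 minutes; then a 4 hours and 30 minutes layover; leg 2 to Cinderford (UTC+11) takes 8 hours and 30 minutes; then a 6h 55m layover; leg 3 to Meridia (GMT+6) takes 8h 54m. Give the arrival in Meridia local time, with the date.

Convert departure to UTC: 10:00 AM + 1:00 = 11:00 AM UTC on Jan 25.
Add 10 hours 20 minutes leg 1 → 9:20 PM UTC.
Add 4 hours 30 minutes layover in Kathmandu → 1:50 AM UTC (Jan 26).
Add 8 hours 30 minutes leg 2 → 10:20 AM UTC.
Add 6 hours and 55 minutes layover in Cinderford → 5:15 PM UTC.
Add 8 hours and 54 minutes leg 3 → 2:09 AM UTC (Jan 27).
Meridia is UTC+6:00, so local arrival = 2:09 AM + 6:00 = 8:09 AM on Jan 27.

8:09 AM on January 27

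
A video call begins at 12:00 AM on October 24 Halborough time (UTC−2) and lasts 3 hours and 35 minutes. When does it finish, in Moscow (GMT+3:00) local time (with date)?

8:35 AM on Oct 24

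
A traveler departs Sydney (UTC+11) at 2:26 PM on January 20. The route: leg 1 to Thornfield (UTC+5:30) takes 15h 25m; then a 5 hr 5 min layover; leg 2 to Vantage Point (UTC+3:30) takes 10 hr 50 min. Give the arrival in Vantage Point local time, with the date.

Convert departure to UTC: 2:26 PM − 11:00 = 3:26 AM UTC on Jan 20.
Add 15 hours 25 minutes leg 1 → 6:51 PM UTC.
Add 5 hours 5 minutes layover in Thornfield → 11:56 PM UTC.
Add 10 hours 50 minutes leg 2 → 10:46 AM UTC (Jan 21).
Vantage Point is UTC+3:30, so local arrival = 10:46 AM + 3:30 = 2:16 PM on Jan 21.

2:16 PM on January 21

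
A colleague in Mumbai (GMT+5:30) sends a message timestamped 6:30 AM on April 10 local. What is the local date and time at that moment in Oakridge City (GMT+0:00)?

1:00 AM on April 10

In UTC: 6:30 AM − 5:30 = 1:00 AM on Apr 10.
Oakridge City is UTC+0, so it is 1:00 AM on Apr 10.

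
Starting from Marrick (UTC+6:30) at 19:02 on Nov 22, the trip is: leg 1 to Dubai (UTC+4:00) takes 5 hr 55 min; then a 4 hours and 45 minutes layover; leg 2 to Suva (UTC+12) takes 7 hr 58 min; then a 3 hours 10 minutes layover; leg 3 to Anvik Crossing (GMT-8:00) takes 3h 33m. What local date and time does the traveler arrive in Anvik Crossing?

05:53 on November 23

Convert departure to UTC: 19:02 − 6:30 = 12:32 UTC on Nov 22.
Add 5 hours and 55 minutes leg 1 → 18:27 UTC.
Add 4 hours 45 minutes layover in Dubai → 23:12 UTC.
Add 7 hours and 58 minutes leg 2 → 07:10 UTC (Nov 23).
Add 3 hours and 10 minutes layover in Suva → 10:20 UTC.
Add 3 hours 33 minutes leg 3 → 13:53 UTC.
Anvik Crossing is UTC−8:00, so local arrival = 13:53 − 8:00 = 05:53 on Nov 23.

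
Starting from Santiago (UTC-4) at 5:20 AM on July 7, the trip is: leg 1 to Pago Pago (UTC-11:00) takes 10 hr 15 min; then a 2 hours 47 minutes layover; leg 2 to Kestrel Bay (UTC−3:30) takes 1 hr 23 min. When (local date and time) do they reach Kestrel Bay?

8:15 PM on Jul 7

Convert departure to UTC: 5:20 AM + 4:00 = 9:20 AM UTC on Jul 7.
Add 10 hours 15 minutes leg 1 → 7:35 PM UTC.
Add 2 hours 47 minutes layover in Pago Pago → 10:22 PM UTC.
Add 1 hour and 23 minutes leg 2 → 11:45 PM UTC.
Kestrel Bay is UTC−3:30, so local arrival = 11:45 PM − 3:30 = 8:15 PM on Jul 7.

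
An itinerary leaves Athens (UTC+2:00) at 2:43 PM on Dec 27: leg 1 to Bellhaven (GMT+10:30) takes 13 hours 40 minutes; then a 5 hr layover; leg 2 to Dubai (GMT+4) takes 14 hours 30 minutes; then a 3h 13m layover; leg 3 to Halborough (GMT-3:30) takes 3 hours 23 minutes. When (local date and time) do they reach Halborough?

Convert departure to UTC: 2:43 PM − 2:00 = 12:43 PM UTC on Dec 27.
Add 13 hours and 40 minutes leg 1 → 2:23 AM UTC (Dec 28).
Add 5 hours layover in Bellhaven → 7:23 AM UTC.
Add 14 hours 30 minutes leg 2 → 9:53 PM UTC.
Add 3 hours 13 minutes layover in Dubai → 1:06 AM UTC (Dec 29).
Add 3 hours and 23 minutes leg 3 → 4:29 AM UTC.
Halborough is UTC−3:30, so local arrival = 4:29 AM − 3:30 = 12:59 AM on Dec 29.

12:59 AM on December 29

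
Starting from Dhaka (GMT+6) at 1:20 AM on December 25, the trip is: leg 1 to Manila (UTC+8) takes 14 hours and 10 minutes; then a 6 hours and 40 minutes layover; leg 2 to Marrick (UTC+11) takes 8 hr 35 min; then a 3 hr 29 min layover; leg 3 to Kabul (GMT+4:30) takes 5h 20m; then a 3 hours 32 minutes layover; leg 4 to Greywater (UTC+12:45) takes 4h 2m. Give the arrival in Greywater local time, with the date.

5:53 AM on December 27

Convert departure to UTC: 1:20 AM − 6:00 = 7:20 PM UTC on Dec 24.
Add 14 hours and 10 minutes leg 1 → 9:30 AM UTC (Dec 25).
Add 6 hours 40 minutes layover in Manila → 4:10 PM UTC.
Add 8 hours and 35 minutes leg 2 → 12:45 AM UTC (Dec 26).
Add 3 hours 29 minutes layover in Marrick → 4:14 AM UTC.
Add 5 hours 20 minutes leg 3 → 9:34 AM UTC.
Add 3 hours 32 minutes layover in Kabul → 1:06 PM UTC.
Add 4 hours and 2 minutes leg 4 → 5:08 PM UTC.
Greywater is UTC+12:45, so local arrival = 5:08 PM + 12:45 = 5:53 AM on Dec 27.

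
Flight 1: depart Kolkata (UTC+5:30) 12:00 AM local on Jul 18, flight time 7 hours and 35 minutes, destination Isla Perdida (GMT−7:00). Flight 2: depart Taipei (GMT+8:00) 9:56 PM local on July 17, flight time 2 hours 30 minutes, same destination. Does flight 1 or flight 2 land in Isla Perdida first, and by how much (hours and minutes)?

Flight 1 in UTC: 12:00 AM − 5:30 = 6:30 PM on Jul 17.
+7 hours and 35 minutes → arrive 2:05 AM UTC on Jul 18.
Flight 2 in UTC: 9:56 PM − 8:00 = 1:56 PM on Jul 17.
+2 hours 30 minutes → arrive 4:26 PM UTC on Jul 17.
Flight 2 lands earlier by 9 hours 39 minutes.

the second, by 9 hours 39 minutes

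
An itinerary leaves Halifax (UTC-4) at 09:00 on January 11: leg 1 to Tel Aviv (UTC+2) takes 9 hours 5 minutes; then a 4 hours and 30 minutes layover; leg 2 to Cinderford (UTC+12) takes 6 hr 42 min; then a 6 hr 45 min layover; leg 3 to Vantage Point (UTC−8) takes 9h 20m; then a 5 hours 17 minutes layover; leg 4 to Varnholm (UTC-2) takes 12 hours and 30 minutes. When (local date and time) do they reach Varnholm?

Convert departure to UTC: 09:00 + 4:00 = 13:00 UTC on Jan 11.
Add 9 hours 5 minutes leg 1 → 22:05 UTC.
Add 4 hours and 30 minutes layover in Tel Aviv → 02:35 UTC (Jan 12).
Add 6 hours 42 minutes leg 2 → 09:17 UTC.
Add 6 hours and 45 minutes layover in Cinderford → 16:02 UTC.
Add 9 hours and 20 minutes leg 3 → 01:22 UTC (Jan 13).
Add 5 hours 17 minutes layover in Vantage Point → 06:39 UTC.
Add 12 hours 30 minutes leg 4 → 19:09 UTC.
Varnholm is UTC−2:00, so local arrival = 19:09 − 2:00 = 17:09 on Jan 13.

17:09 on January 13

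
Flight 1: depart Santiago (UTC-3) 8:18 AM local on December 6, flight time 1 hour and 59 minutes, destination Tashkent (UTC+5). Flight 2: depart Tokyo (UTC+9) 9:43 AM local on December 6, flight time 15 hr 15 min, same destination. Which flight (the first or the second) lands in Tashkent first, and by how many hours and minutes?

the first, by 2 hours 41 minutes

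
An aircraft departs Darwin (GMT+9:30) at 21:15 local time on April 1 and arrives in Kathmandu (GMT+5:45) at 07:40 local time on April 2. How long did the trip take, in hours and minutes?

Kathmandu is 3:45 behind Darwin.
Clock-face elapsed time (ignoring zones) is 10 hours 25 minutes.
Actual elapsed = 10 hours 25 minutes + 3:45 = 14 hours 10 minutes.

14 hours 10 minutes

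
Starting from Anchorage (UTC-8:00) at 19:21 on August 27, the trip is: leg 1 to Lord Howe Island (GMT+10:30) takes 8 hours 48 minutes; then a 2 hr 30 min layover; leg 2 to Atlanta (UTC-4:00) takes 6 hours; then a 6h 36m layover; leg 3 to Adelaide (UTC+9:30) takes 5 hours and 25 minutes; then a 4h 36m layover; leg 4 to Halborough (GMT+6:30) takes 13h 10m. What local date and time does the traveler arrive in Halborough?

08:56 on August 30

Convert departure to UTC: 19:21 + 8:00 = 03:21 UTC on Aug 28.
Add 8 hours and 48 minutes leg 1 → 12:09 UTC.
Add 2 hours and 30 minutes layover in Lord Howe Island → 14:39 UTC.
Add 6 hours leg 2 → 20:39 UTC.
Add 6 hours 36 minutes layover in Atlanta → 03:15 UTC (Aug 29).
Add 5 hours and 25 minutes leg 3 → 08:40 UTC.
Add 4 hours 36 minutes layover in Adelaide → 13:16 UTC.
Add 13 hours and 10 minutes leg 4 → 02:26 UTC (Aug 30).
Halborough is UTC+6:30, so local arrival = 02:26 + 6:30 = 08:56 on Aug 30.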